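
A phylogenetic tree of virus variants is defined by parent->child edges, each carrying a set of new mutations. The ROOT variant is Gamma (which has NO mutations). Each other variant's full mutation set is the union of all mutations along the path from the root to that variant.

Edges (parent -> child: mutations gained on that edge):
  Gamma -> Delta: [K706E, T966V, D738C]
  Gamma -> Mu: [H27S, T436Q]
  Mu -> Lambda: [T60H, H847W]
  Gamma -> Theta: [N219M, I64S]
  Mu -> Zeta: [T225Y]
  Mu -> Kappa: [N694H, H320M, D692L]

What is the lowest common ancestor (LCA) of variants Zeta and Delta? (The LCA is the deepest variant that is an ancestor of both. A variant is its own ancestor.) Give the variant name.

Path from root to Zeta: Gamma -> Mu -> Zeta
  ancestors of Zeta: {Gamma, Mu, Zeta}
Path from root to Delta: Gamma -> Delta
  ancestors of Delta: {Gamma, Delta}
Common ancestors: {Gamma}
Walk up from Delta: Delta (not in ancestors of Zeta), Gamma (in ancestors of Zeta)
Deepest common ancestor (LCA) = Gamma

Answer: Gamma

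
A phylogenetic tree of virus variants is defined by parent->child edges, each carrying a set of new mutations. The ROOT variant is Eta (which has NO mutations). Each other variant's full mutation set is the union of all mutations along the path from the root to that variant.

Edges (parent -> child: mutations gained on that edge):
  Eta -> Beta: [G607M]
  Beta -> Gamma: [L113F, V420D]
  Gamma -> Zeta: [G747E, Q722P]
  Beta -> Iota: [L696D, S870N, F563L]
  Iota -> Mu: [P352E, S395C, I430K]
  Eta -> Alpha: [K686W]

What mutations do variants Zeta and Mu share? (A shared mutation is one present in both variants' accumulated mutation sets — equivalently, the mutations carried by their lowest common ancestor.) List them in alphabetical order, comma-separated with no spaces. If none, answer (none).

Answer: G607M

Derivation:
Accumulating mutations along path to Zeta:
  At Eta: gained [] -> total []
  At Beta: gained ['G607M'] -> total ['G607M']
  At Gamma: gained ['L113F', 'V420D'] -> total ['G607M', 'L113F', 'V420D']
  At Zeta: gained ['G747E', 'Q722P'] -> total ['G607M', 'G747E', 'L113F', 'Q722P', 'V420D']
Mutations(Zeta) = ['G607M', 'G747E', 'L113F', 'Q722P', 'V420D']
Accumulating mutations along path to Mu:
  At Eta: gained [] -> total []
  At Beta: gained ['G607M'] -> total ['G607M']
  At Iota: gained ['L696D', 'S870N', 'F563L'] -> total ['F563L', 'G607M', 'L696D', 'S870N']
  At Mu: gained ['P352E', 'S395C', 'I430K'] -> total ['F563L', 'G607M', 'I430K', 'L696D', 'P352E', 'S395C', 'S870N']
Mutations(Mu) = ['F563L', 'G607M', 'I430K', 'L696D', 'P352E', 'S395C', 'S870N']
Intersection: ['G607M', 'G747E', 'L113F', 'Q722P', 'V420D'] ∩ ['F563L', 'G607M', 'I430K', 'L696D', 'P352E', 'S395C', 'S870N'] = ['G607M']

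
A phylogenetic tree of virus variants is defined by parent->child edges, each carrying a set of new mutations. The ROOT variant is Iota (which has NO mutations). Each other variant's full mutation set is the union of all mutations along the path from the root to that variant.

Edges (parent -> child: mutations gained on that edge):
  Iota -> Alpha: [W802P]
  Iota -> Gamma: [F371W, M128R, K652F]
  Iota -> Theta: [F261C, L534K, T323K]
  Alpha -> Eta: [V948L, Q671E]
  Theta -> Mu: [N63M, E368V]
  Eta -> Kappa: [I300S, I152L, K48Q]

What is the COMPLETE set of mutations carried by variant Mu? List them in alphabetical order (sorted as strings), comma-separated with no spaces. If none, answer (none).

At Iota: gained [] -> total []
At Theta: gained ['F261C', 'L534K', 'T323K'] -> total ['F261C', 'L534K', 'T323K']
At Mu: gained ['N63M', 'E368V'] -> total ['E368V', 'F261C', 'L534K', 'N63M', 'T323K']

Answer: E368V,F261C,L534K,N63M,T323K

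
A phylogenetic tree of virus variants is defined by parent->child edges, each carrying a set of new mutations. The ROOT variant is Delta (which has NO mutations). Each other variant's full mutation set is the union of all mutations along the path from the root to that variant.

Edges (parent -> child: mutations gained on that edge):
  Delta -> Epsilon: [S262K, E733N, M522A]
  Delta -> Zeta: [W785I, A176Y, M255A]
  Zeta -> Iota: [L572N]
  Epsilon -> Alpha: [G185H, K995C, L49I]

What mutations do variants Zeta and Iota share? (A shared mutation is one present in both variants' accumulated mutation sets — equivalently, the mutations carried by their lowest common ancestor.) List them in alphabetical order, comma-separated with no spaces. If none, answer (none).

Accumulating mutations along path to Zeta:
  At Delta: gained [] -> total []
  At Zeta: gained ['W785I', 'A176Y', 'M255A'] -> total ['A176Y', 'M255A', 'W785I']
Mutations(Zeta) = ['A176Y', 'M255A', 'W785I']
Accumulating mutations along path to Iota:
  At Delta: gained [] -> total []
  At Zeta: gained ['W785I', 'A176Y', 'M255A'] -> total ['A176Y', 'M255A', 'W785I']
  At Iota: gained ['L572N'] -> total ['A176Y', 'L572N', 'M255A', 'W785I']
Mutations(Iota) = ['A176Y', 'L572N', 'M255A', 'W785I']
Intersection: ['A176Y', 'M255A', 'W785I'] ∩ ['A176Y', 'L572N', 'M255A', 'W785I'] = ['A176Y', 'M255A', 'W785I']

Answer: A176Y,M255A,W785I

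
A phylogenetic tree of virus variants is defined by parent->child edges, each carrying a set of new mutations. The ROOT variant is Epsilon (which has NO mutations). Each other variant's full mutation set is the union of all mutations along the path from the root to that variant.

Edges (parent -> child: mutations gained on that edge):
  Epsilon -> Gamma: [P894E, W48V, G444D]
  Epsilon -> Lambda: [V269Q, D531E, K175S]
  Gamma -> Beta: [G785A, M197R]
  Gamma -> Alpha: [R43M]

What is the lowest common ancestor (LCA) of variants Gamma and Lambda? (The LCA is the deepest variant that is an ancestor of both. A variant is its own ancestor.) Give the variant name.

Answer: Epsilon

Derivation:
Path from root to Gamma: Epsilon -> Gamma
  ancestors of Gamma: {Epsilon, Gamma}
Path from root to Lambda: Epsilon -> Lambda
  ancestors of Lambda: {Epsilon, Lambda}
Common ancestors: {Epsilon}
Walk up from Lambda: Lambda (not in ancestors of Gamma), Epsilon (in ancestors of Gamma)
Deepest common ancestor (LCA) = Epsilon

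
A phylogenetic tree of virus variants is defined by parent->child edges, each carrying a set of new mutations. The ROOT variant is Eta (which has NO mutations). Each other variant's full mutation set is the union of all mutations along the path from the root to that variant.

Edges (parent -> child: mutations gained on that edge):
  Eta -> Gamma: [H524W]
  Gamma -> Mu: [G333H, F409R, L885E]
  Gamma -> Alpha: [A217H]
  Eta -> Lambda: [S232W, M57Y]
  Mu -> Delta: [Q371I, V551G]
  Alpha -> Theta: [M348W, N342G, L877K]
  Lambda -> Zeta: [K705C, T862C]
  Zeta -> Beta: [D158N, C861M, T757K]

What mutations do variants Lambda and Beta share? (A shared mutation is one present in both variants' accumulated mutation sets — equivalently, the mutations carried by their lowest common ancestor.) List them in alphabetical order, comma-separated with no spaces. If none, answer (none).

Accumulating mutations along path to Lambda:
  At Eta: gained [] -> total []
  At Lambda: gained ['S232W', 'M57Y'] -> total ['M57Y', 'S232W']
Mutations(Lambda) = ['M57Y', 'S232W']
Accumulating mutations along path to Beta:
  At Eta: gained [] -> total []
  At Lambda: gained ['S232W', 'M57Y'] -> total ['M57Y', 'S232W']
  At Zeta: gained ['K705C', 'T862C'] -> total ['K705C', 'M57Y', 'S232W', 'T862C']
  At Beta: gained ['D158N', 'C861M', 'T757K'] -> total ['C861M', 'D158N', 'K705C', 'M57Y', 'S232W', 'T757K', 'T862C']
Mutations(Beta) = ['C861M', 'D158N', 'K705C', 'M57Y', 'S232W', 'T757K', 'T862C']
Intersection: ['M57Y', 'S232W'] ∩ ['C861M', 'D158N', 'K705C', 'M57Y', 'S232W', 'T757K', 'T862C'] = ['M57Y', 'S232W']

Answer: M57Y,S232W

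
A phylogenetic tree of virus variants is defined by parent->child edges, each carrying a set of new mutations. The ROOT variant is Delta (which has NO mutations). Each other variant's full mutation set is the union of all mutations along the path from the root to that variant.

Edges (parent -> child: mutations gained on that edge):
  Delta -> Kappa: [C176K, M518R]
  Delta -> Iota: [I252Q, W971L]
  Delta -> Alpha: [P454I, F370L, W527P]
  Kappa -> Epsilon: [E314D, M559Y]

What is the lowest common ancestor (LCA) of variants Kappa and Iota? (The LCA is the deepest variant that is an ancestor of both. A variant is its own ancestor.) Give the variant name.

Path from root to Kappa: Delta -> Kappa
  ancestors of Kappa: {Delta, Kappa}
Path from root to Iota: Delta -> Iota
  ancestors of Iota: {Delta, Iota}
Common ancestors: {Delta}
Walk up from Iota: Iota (not in ancestors of Kappa), Delta (in ancestors of Kappa)
Deepest common ancestor (LCA) = Delta

Answer: Delta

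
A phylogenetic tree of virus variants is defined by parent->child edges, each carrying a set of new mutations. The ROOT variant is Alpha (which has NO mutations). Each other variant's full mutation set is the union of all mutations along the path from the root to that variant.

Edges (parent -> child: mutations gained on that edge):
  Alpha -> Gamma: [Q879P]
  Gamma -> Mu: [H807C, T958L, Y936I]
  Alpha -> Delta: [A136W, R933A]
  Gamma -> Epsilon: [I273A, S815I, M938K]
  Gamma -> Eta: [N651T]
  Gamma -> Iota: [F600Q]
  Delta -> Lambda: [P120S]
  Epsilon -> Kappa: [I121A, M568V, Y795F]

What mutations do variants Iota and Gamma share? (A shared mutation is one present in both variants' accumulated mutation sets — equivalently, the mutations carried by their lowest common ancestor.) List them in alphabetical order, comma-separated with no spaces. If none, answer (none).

Answer: Q879P

Derivation:
Accumulating mutations along path to Iota:
  At Alpha: gained [] -> total []
  At Gamma: gained ['Q879P'] -> total ['Q879P']
  At Iota: gained ['F600Q'] -> total ['F600Q', 'Q879P']
Mutations(Iota) = ['F600Q', 'Q879P']
Accumulating mutations along path to Gamma:
  At Alpha: gained [] -> total []
  At Gamma: gained ['Q879P'] -> total ['Q879P']
Mutations(Gamma) = ['Q879P']
Intersection: ['F600Q', 'Q879P'] ∩ ['Q879P'] = ['Q879P']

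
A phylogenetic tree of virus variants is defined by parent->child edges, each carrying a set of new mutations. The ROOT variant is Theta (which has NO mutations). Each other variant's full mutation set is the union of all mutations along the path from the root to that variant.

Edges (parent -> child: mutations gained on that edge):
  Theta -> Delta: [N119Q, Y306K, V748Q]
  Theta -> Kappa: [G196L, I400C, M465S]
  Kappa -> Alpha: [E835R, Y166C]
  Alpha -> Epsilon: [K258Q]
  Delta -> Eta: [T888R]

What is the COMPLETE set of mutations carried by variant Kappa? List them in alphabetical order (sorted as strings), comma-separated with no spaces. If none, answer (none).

At Theta: gained [] -> total []
At Kappa: gained ['G196L', 'I400C', 'M465S'] -> total ['G196L', 'I400C', 'M465S']

Answer: G196L,I400C,M465S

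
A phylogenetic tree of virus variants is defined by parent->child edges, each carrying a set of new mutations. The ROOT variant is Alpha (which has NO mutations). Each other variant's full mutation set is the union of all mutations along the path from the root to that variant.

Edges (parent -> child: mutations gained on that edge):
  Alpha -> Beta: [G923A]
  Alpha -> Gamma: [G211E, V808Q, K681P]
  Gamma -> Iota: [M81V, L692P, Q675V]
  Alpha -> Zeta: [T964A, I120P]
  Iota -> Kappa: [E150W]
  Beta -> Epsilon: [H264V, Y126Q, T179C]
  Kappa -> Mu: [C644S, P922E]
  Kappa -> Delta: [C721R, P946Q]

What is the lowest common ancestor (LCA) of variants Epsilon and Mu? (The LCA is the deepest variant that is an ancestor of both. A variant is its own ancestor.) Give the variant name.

Path from root to Epsilon: Alpha -> Beta -> Epsilon
  ancestors of Epsilon: {Alpha, Beta, Epsilon}
Path from root to Mu: Alpha -> Gamma -> Iota -> Kappa -> Mu
  ancestors of Mu: {Alpha, Gamma, Iota, Kappa, Mu}
Common ancestors: {Alpha}
Walk up from Mu: Mu (not in ancestors of Epsilon), Kappa (not in ancestors of Epsilon), Iota (not in ancestors of Epsilon), Gamma (not in ancestors of Epsilon), Alpha (in ancestors of Epsilon)
Deepest common ancestor (LCA) = Alpha

Answer: Alpha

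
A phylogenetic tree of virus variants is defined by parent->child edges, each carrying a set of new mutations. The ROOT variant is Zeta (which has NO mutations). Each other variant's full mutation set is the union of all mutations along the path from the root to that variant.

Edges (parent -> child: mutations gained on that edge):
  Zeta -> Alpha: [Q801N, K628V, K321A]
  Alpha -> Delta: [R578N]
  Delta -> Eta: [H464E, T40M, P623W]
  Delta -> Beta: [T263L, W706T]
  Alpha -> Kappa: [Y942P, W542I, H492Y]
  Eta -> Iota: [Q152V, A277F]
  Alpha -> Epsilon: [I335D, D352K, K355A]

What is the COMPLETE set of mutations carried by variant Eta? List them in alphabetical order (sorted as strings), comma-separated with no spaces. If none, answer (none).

Answer: H464E,K321A,K628V,P623W,Q801N,R578N,T40M

Derivation:
At Zeta: gained [] -> total []
At Alpha: gained ['Q801N', 'K628V', 'K321A'] -> total ['K321A', 'K628V', 'Q801N']
At Delta: gained ['R578N'] -> total ['K321A', 'K628V', 'Q801N', 'R578N']
At Eta: gained ['H464E', 'T40M', 'P623W'] -> total ['H464E', 'K321A', 'K628V', 'P623W', 'Q801N', 'R578N', 'T40M']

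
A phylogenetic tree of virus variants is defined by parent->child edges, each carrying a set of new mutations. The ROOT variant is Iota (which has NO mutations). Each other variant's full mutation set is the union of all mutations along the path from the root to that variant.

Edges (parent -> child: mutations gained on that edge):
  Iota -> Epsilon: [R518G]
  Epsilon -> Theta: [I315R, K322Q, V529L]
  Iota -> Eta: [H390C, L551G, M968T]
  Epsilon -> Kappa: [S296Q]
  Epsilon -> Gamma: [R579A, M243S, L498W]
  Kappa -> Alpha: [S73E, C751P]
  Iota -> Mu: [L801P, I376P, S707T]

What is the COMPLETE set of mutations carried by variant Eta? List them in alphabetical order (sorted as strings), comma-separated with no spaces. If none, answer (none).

At Iota: gained [] -> total []
At Eta: gained ['H390C', 'L551G', 'M968T'] -> total ['H390C', 'L551G', 'M968T']

Answer: H390C,L551G,M968T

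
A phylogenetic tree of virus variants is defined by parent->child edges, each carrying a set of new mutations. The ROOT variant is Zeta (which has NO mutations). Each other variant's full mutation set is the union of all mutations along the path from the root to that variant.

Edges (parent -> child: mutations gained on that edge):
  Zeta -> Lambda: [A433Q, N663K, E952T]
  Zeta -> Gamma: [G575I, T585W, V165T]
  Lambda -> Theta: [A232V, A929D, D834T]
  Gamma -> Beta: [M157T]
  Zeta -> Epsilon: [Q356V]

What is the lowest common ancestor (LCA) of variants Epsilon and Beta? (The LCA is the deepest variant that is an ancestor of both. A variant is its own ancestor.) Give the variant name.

Answer: Zeta

Derivation:
Path from root to Epsilon: Zeta -> Epsilon
  ancestors of Epsilon: {Zeta, Epsilon}
Path from root to Beta: Zeta -> Gamma -> Beta
  ancestors of Beta: {Zeta, Gamma, Beta}
Common ancestors: {Zeta}
Walk up from Beta: Beta (not in ancestors of Epsilon), Gamma (not in ancestors of Epsilon), Zeta (in ancestors of Epsilon)
Deepest common ancestor (LCA) = Zeta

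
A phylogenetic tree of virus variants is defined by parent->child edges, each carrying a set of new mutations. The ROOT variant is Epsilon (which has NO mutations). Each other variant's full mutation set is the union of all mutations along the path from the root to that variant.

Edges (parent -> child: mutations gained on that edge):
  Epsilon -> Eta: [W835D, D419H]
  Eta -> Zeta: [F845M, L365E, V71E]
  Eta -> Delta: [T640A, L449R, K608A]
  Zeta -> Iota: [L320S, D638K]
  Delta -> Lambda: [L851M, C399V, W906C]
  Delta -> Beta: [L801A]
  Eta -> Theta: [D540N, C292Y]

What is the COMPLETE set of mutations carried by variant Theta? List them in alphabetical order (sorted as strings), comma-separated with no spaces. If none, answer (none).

Answer: C292Y,D419H,D540N,W835D

Derivation:
At Epsilon: gained [] -> total []
At Eta: gained ['W835D', 'D419H'] -> total ['D419H', 'W835D']
At Theta: gained ['D540N', 'C292Y'] -> total ['C292Y', 'D419H', 'D540N', 'W835D']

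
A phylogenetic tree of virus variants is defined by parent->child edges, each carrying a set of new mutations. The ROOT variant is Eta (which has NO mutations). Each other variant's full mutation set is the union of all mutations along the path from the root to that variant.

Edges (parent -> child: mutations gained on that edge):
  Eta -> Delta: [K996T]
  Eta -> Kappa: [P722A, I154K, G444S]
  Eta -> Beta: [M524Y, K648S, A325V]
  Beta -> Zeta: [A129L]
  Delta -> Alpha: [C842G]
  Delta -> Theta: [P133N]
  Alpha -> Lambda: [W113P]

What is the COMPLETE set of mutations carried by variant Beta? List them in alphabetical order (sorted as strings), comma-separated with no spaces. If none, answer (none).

Answer: A325V,K648S,M524Y

Derivation:
At Eta: gained [] -> total []
At Beta: gained ['M524Y', 'K648S', 'A325V'] -> total ['A325V', 'K648S', 'M524Y']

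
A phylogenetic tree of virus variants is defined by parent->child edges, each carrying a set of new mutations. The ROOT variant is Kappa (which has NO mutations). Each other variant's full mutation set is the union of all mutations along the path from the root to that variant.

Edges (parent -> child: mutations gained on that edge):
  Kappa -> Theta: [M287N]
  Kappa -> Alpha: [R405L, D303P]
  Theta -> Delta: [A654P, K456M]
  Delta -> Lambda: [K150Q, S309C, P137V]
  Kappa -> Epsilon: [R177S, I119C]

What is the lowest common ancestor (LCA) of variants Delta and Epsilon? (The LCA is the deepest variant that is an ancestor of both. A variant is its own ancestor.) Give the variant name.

Answer: Kappa

Derivation:
Path from root to Delta: Kappa -> Theta -> Delta
  ancestors of Delta: {Kappa, Theta, Delta}
Path from root to Epsilon: Kappa -> Epsilon
  ancestors of Epsilon: {Kappa, Epsilon}
Common ancestors: {Kappa}
Walk up from Epsilon: Epsilon (not in ancestors of Delta), Kappa (in ancestors of Delta)
Deepest common ancestor (LCA) = Kappa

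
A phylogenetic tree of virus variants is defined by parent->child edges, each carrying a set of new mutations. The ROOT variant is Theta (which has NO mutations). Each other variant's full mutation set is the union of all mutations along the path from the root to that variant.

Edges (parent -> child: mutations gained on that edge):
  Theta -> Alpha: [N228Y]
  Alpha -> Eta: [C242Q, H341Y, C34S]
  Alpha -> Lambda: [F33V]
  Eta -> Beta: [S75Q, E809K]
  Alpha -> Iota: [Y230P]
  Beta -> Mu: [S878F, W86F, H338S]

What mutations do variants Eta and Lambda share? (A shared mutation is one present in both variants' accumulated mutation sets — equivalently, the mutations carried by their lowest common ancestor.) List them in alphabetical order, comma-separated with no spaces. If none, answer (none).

Accumulating mutations along path to Eta:
  At Theta: gained [] -> total []
  At Alpha: gained ['N228Y'] -> total ['N228Y']
  At Eta: gained ['C242Q', 'H341Y', 'C34S'] -> total ['C242Q', 'C34S', 'H341Y', 'N228Y']
Mutations(Eta) = ['C242Q', 'C34S', 'H341Y', 'N228Y']
Accumulating mutations along path to Lambda:
  At Theta: gained [] -> total []
  At Alpha: gained ['N228Y'] -> total ['N228Y']
  At Lambda: gained ['F33V'] -> total ['F33V', 'N228Y']
Mutations(Lambda) = ['F33V', 'N228Y']
Intersection: ['C242Q', 'C34S', 'H341Y', 'N228Y'] ∩ ['F33V', 'N228Y'] = ['N228Y']

Answer: N228Y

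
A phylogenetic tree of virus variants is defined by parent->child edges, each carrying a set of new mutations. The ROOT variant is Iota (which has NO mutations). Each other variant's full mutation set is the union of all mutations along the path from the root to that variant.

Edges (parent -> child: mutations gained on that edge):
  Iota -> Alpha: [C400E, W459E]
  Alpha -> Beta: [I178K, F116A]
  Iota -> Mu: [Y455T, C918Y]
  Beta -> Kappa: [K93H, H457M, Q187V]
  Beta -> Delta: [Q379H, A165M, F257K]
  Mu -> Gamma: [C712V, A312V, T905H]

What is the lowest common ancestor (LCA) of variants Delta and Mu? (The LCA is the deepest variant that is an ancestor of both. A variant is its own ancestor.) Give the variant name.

Answer: Iota

Derivation:
Path from root to Delta: Iota -> Alpha -> Beta -> Delta
  ancestors of Delta: {Iota, Alpha, Beta, Delta}
Path from root to Mu: Iota -> Mu
  ancestors of Mu: {Iota, Mu}
Common ancestors: {Iota}
Walk up from Mu: Mu (not in ancestors of Delta), Iota (in ancestors of Delta)
Deepest common ancestor (LCA) = Iota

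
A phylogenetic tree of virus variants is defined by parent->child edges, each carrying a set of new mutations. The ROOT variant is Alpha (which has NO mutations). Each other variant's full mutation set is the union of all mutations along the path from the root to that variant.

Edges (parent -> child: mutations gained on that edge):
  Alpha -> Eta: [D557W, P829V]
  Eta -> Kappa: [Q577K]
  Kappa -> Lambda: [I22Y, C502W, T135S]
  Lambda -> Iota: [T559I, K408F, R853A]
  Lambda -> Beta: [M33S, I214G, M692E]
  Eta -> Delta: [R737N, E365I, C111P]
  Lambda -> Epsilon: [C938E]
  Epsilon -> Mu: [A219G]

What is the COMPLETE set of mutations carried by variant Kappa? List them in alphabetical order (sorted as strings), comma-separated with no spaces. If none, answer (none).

At Alpha: gained [] -> total []
At Eta: gained ['D557W', 'P829V'] -> total ['D557W', 'P829V']
At Kappa: gained ['Q577K'] -> total ['D557W', 'P829V', 'Q577K']

Answer: D557W,P829V,Q577K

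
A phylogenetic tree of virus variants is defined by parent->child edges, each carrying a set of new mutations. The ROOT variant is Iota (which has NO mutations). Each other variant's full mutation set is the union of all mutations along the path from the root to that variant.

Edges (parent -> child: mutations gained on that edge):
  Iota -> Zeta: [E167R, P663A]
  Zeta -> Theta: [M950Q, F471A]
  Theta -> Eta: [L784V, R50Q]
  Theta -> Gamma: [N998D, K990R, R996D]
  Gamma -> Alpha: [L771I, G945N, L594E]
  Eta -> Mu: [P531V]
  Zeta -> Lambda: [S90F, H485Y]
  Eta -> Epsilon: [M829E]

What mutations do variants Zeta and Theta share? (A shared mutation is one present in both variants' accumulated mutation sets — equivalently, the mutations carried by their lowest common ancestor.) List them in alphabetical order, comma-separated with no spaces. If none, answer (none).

Answer: E167R,P663A

Derivation:
Accumulating mutations along path to Zeta:
  At Iota: gained [] -> total []
  At Zeta: gained ['E167R', 'P663A'] -> total ['E167R', 'P663A']
Mutations(Zeta) = ['E167R', 'P663A']
Accumulating mutations along path to Theta:
  At Iota: gained [] -> total []
  At Zeta: gained ['E167R', 'P663A'] -> total ['E167R', 'P663A']
  At Theta: gained ['M950Q', 'F471A'] -> total ['E167R', 'F471A', 'M950Q', 'P663A']
Mutations(Theta) = ['E167R', 'F471A', 'M950Q', 'P663A']
Intersection: ['E167R', 'P663A'] ∩ ['E167R', 'F471A', 'M950Q', 'P663A'] = ['E167R', 'P663A']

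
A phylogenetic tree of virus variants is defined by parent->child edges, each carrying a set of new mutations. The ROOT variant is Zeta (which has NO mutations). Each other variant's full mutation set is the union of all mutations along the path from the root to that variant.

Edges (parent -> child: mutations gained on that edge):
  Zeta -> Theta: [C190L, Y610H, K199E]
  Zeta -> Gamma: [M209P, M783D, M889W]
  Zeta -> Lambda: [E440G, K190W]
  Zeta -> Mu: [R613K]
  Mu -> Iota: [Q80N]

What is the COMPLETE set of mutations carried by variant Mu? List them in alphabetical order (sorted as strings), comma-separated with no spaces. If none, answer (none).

Answer: R613K

Derivation:
At Zeta: gained [] -> total []
At Mu: gained ['R613K'] -> total ['R613K']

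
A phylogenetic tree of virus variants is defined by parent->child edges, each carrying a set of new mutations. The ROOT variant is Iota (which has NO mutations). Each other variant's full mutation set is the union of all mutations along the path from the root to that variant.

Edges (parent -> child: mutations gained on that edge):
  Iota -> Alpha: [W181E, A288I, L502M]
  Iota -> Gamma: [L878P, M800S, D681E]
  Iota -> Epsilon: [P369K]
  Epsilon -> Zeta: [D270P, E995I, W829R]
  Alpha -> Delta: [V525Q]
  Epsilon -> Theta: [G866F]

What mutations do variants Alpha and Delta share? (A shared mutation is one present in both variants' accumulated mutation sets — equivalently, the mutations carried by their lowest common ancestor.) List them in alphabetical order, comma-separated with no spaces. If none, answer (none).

Answer: A288I,L502M,W181E

Derivation:
Accumulating mutations along path to Alpha:
  At Iota: gained [] -> total []
  At Alpha: gained ['W181E', 'A288I', 'L502M'] -> total ['A288I', 'L502M', 'W181E']
Mutations(Alpha) = ['A288I', 'L502M', 'W181E']
Accumulating mutations along path to Delta:
  At Iota: gained [] -> total []
  At Alpha: gained ['W181E', 'A288I', 'L502M'] -> total ['A288I', 'L502M', 'W181E']
  At Delta: gained ['V525Q'] -> total ['A288I', 'L502M', 'V525Q', 'W181E']
Mutations(Delta) = ['A288I', 'L502M', 'V525Q', 'W181E']
Intersection: ['A288I', 'L502M', 'W181E'] ∩ ['A288I', 'L502M', 'V525Q', 'W181E'] = ['A288I', 'L502M', 'W181E']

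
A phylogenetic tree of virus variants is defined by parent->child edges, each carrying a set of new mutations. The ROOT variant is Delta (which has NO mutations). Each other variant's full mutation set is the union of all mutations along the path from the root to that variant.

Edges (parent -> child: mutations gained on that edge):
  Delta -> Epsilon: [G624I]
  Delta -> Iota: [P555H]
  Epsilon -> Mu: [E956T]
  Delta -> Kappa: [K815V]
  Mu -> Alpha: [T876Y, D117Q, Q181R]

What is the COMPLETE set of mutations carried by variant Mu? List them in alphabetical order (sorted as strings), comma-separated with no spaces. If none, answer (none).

At Delta: gained [] -> total []
At Epsilon: gained ['G624I'] -> total ['G624I']
At Mu: gained ['E956T'] -> total ['E956T', 'G624I']

Answer: E956T,G624I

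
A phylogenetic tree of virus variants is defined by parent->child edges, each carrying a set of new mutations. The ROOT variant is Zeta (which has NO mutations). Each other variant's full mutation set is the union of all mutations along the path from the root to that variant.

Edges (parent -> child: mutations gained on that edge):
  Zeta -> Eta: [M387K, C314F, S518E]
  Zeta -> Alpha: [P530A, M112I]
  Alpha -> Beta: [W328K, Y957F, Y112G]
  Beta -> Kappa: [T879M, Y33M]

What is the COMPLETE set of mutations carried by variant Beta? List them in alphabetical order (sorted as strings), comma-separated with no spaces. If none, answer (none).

At Zeta: gained [] -> total []
At Alpha: gained ['P530A', 'M112I'] -> total ['M112I', 'P530A']
At Beta: gained ['W328K', 'Y957F', 'Y112G'] -> total ['M112I', 'P530A', 'W328K', 'Y112G', 'Y957F']

Answer: M112I,P530A,W328K,Y112G,Y957F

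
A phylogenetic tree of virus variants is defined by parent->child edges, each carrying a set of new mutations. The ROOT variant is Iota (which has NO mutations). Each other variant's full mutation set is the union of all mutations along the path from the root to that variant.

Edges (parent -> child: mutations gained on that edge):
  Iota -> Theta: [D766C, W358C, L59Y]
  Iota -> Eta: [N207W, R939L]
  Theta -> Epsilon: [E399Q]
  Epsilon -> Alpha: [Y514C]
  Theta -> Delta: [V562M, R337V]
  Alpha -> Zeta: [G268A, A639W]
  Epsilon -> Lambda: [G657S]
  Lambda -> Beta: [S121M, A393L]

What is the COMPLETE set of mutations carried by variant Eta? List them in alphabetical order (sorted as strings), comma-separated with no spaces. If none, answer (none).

Answer: N207W,R939L

Derivation:
At Iota: gained [] -> total []
At Eta: gained ['N207W', 'R939L'] -> total ['N207W', 'R939L']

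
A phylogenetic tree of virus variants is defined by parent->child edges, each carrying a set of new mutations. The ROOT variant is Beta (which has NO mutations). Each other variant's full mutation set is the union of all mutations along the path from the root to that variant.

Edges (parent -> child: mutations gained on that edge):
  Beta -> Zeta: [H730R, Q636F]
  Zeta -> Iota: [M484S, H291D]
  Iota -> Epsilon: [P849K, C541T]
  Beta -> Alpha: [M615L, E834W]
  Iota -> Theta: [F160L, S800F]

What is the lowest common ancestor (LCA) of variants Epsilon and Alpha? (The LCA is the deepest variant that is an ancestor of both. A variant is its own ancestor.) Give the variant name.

Path from root to Epsilon: Beta -> Zeta -> Iota -> Epsilon
  ancestors of Epsilon: {Beta, Zeta, Iota, Epsilon}
Path from root to Alpha: Beta -> Alpha
  ancestors of Alpha: {Beta, Alpha}
Common ancestors: {Beta}
Walk up from Alpha: Alpha (not in ancestors of Epsilon), Beta (in ancestors of Epsilon)
Deepest common ancestor (LCA) = Beta

Answer: Beta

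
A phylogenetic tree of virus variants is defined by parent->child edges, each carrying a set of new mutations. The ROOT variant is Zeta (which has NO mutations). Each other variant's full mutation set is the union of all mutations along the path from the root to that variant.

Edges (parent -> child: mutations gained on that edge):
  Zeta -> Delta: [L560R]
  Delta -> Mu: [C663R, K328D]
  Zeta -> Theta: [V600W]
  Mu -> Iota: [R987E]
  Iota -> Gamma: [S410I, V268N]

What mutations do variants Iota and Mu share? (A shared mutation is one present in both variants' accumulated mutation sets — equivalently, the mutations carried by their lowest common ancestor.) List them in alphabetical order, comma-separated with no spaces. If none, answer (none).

Answer: C663R,K328D,L560R

Derivation:
Accumulating mutations along path to Iota:
  At Zeta: gained [] -> total []
  At Delta: gained ['L560R'] -> total ['L560R']
  At Mu: gained ['C663R', 'K328D'] -> total ['C663R', 'K328D', 'L560R']
  At Iota: gained ['R987E'] -> total ['C663R', 'K328D', 'L560R', 'R987E']
Mutations(Iota) = ['C663R', 'K328D', 'L560R', 'R987E']
Accumulating mutations along path to Mu:
  At Zeta: gained [] -> total []
  At Delta: gained ['L560R'] -> total ['L560R']
  At Mu: gained ['C663R', 'K328D'] -> total ['C663R', 'K328D', 'L560R']
Mutations(Mu) = ['C663R', 'K328D', 'L560R']
Intersection: ['C663R', 'K328D', 'L560R', 'R987E'] ∩ ['C663R', 'K328D', 'L560R'] = ['C663R', 'K328D', 'L560R']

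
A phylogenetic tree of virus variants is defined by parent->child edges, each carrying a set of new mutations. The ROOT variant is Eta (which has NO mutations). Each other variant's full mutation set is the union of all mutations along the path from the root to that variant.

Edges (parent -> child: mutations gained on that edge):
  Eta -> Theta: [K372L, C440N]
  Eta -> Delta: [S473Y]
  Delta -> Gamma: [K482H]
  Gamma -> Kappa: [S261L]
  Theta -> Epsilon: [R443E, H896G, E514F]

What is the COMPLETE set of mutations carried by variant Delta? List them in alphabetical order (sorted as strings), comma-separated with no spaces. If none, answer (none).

Answer: S473Y

Derivation:
At Eta: gained [] -> total []
At Delta: gained ['S473Y'] -> total ['S473Y']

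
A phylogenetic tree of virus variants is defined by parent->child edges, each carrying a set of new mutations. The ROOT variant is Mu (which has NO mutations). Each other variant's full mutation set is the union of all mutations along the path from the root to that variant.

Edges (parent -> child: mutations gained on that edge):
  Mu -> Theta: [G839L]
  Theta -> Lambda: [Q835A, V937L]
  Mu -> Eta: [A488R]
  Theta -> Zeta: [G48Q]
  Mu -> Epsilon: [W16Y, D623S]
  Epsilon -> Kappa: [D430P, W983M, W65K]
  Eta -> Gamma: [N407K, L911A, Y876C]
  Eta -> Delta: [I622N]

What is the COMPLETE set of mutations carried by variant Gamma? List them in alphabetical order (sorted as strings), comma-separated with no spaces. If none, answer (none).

Answer: A488R,L911A,N407K,Y876C

Derivation:
At Mu: gained [] -> total []
At Eta: gained ['A488R'] -> total ['A488R']
At Gamma: gained ['N407K', 'L911A', 'Y876C'] -> total ['A488R', 'L911A', 'N407K', 'Y876C']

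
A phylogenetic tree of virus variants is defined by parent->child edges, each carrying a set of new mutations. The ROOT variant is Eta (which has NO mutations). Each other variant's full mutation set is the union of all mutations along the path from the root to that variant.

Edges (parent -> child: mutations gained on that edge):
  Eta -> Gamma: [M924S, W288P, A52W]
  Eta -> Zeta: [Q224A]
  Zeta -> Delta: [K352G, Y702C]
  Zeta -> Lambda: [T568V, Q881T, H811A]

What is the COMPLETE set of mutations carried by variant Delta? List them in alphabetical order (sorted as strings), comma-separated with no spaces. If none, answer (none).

Answer: K352G,Q224A,Y702C

Derivation:
At Eta: gained [] -> total []
At Zeta: gained ['Q224A'] -> total ['Q224A']
At Delta: gained ['K352G', 'Y702C'] -> total ['K352G', 'Q224A', 'Y702C']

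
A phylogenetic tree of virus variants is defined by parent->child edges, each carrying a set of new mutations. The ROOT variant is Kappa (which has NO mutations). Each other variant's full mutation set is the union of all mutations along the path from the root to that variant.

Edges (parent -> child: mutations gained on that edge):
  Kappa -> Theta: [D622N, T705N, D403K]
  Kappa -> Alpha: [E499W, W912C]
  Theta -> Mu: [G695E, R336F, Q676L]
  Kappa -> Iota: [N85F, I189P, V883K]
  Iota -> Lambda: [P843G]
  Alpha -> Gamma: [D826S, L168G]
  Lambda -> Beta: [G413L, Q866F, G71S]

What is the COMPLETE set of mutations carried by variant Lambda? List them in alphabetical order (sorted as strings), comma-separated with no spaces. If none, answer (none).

Answer: I189P,N85F,P843G,V883K

Derivation:
At Kappa: gained [] -> total []
At Iota: gained ['N85F', 'I189P', 'V883K'] -> total ['I189P', 'N85F', 'V883K']
At Lambda: gained ['P843G'] -> total ['I189P', 'N85F', 'P843G', 'V883K']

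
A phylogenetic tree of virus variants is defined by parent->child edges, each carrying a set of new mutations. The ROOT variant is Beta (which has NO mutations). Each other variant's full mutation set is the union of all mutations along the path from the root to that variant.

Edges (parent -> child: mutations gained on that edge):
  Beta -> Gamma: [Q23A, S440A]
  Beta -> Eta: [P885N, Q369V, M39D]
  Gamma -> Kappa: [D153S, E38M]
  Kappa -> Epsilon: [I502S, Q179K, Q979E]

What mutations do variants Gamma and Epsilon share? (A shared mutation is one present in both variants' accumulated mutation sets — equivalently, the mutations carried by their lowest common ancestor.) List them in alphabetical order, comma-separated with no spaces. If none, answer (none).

Answer: Q23A,S440A

Derivation:
Accumulating mutations along path to Gamma:
  At Beta: gained [] -> total []
  At Gamma: gained ['Q23A', 'S440A'] -> total ['Q23A', 'S440A']
Mutations(Gamma) = ['Q23A', 'S440A']
Accumulating mutations along path to Epsilon:
  At Beta: gained [] -> total []
  At Gamma: gained ['Q23A', 'S440A'] -> total ['Q23A', 'S440A']
  At Kappa: gained ['D153S', 'E38M'] -> total ['D153S', 'E38M', 'Q23A', 'S440A']
  At Epsilon: gained ['I502S', 'Q179K', 'Q979E'] -> total ['D153S', 'E38M', 'I502S', 'Q179K', 'Q23A', 'Q979E', 'S440A']
Mutations(Epsilon) = ['D153S', 'E38M', 'I502S', 'Q179K', 'Q23A', 'Q979E', 'S440A']
Intersection: ['Q23A', 'S440A'] ∩ ['D153S', 'E38M', 'I502S', 'Q179K', 'Q23A', 'Q979E', 'S440A'] = ['Q23A', 'S440A']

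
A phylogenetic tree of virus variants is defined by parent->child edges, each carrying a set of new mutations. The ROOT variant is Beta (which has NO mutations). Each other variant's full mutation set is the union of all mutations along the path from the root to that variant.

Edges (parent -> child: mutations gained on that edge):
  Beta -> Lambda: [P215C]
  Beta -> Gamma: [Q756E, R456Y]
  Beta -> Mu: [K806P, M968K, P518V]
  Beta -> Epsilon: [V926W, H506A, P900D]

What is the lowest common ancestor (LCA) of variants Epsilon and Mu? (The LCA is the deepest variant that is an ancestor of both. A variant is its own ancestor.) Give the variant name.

Path from root to Epsilon: Beta -> Epsilon
  ancestors of Epsilon: {Beta, Epsilon}
Path from root to Mu: Beta -> Mu
  ancestors of Mu: {Beta, Mu}
Common ancestors: {Beta}
Walk up from Mu: Mu (not in ancestors of Epsilon), Beta (in ancestors of Epsilon)
Deepest common ancestor (LCA) = Beta

Answer: Beta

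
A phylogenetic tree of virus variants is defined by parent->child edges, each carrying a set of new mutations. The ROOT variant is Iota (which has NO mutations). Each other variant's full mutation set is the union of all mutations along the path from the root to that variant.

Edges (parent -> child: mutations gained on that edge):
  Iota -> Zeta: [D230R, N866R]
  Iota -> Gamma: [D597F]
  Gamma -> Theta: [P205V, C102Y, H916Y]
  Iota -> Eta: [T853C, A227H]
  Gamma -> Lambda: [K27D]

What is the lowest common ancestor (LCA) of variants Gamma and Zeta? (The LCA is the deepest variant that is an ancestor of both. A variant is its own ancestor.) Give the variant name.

Answer: Iota

Derivation:
Path from root to Gamma: Iota -> Gamma
  ancestors of Gamma: {Iota, Gamma}
Path from root to Zeta: Iota -> Zeta
  ancestors of Zeta: {Iota, Zeta}
Common ancestors: {Iota}
Walk up from Zeta: Zeta (not in ancestors of Gamma), Iota (in ancestors of Gamma)
Deepest common ancestor (LCA) = Iota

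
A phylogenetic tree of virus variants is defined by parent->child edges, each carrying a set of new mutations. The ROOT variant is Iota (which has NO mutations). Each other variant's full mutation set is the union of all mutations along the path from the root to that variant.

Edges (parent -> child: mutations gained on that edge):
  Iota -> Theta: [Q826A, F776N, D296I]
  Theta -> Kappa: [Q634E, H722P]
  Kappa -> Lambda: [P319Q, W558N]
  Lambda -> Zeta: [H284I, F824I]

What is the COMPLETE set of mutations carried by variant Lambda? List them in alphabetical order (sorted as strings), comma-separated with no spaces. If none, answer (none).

At Iota: gained [] -> total []
At Theta: gained ['Q826A', 'F776N', 'D296I'] -> total ['D296I', 'F776N', 'Q826A']
At Kappa: gained ['Q634E', 'H722P'] -> total ['D296I', 'F776N', 'H722P', 'Q634E', 'Q826A']
At Lambda: gained ['P319Q', 'W558N'] -> total ['D296I', 'F776N', 'H722P', 'P319Q', 'Q634E', 'Q826A', 'W558N']

Answer: D296I,F776N,H722P,P319Q,Q634E,Q826A,W558N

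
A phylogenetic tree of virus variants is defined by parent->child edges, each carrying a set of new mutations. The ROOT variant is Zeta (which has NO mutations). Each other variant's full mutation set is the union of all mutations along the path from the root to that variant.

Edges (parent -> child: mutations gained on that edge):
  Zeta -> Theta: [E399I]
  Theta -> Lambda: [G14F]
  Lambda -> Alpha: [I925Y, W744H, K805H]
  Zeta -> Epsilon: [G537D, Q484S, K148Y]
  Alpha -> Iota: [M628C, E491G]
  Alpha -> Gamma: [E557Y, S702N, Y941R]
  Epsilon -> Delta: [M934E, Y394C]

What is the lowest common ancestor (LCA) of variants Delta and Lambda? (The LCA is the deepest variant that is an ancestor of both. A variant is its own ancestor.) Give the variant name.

Path from root to Delta: Zeta -> Epsilon -> Delta
  ancestors of Delta: {Zeta, Epsilon, Delta}
Path from root to Lambda: Zeta -> Theta -> Lambda
  ancestors of Lambda: {Zeta, Theta, Lambda}
Common ancestors: {Zeta}
Walk up from Lambda: Lambda (not in ancestors of Delta), Theta (not in ancestors of Delta), Zeta (in ancestors of Delta)
Deepest common ancestor (LCA) = Zeta

Answer: Zeta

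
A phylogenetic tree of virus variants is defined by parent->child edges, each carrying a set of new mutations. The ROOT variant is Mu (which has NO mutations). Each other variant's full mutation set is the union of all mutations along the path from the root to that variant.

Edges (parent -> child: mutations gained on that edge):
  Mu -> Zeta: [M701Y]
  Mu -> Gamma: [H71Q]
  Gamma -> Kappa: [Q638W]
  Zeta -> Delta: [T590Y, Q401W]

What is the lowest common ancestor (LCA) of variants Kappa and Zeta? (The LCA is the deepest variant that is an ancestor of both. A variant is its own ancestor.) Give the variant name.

Path from root to Kappa: Mu -> Gamma -> Kappa
  ancestors of Kappa: {Mu, Gamma, Kappa}
Path from root to Zeta: Mu -> Zeta
  ancestors of Zeta: {Mu, Zeta}
Common ancestors: {Mu}
Walk up from Zeta: Zeta (not in ancestors of Kappa), Mu (in ancestors of Kappa)
Deepest common ancestor (LCA) = Mu

Answer: Mu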